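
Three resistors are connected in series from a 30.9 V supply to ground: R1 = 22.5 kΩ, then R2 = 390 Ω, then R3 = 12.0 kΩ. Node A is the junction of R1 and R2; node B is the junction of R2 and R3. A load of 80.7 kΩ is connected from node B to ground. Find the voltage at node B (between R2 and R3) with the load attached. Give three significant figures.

At node B, R3 is in parallel with the load: R3‖R_L = 10450 Ω.
Below node A the resistance is R2 + (R3‖R_L) = 10840 Ω, so V_A = 30.9 × 10840/33340 = 10.04 V.
Then V_B = V_A × (R3‖R_L)/(R2 + R3‖R_L) = 10.04 × 10450/10840 = 9.68 V.

V ≈ 9.68 V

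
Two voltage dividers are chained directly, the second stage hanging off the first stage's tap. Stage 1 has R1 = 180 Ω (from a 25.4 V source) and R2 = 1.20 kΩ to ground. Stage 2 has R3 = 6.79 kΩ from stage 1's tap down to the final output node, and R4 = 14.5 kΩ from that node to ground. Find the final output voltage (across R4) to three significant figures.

V_out ≈ 14.9 V

Stage 2 presents R3+R4 = 21290 Ω as a load on stage 1's tap.
Stage 1's lower leg becomes R2‖(R3+R4) = 1136 Ω, so V_mid = 25.4 × 1136/1316 = 21.93 V.
Stage 2 is itself unloaded: V_out = V_mid × R4/(R3+R4) = 21.93 × 14500/21290 = 14.9 V.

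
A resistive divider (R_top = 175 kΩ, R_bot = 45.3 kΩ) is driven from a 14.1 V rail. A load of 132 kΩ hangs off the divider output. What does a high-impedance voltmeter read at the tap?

V_out ≈ 2.28 V

The load sits in parallel with R_bot: R_bot‖R_L = (45.3 × 132) / (45.3 + 132) = 33.73 kΩ.
V_out = 14.1 × 33.73 / (175 + 33.73) = 14.1 × 33.73/208.7 = 2.28 V.
(Unloaded it would have been 2.90 V.)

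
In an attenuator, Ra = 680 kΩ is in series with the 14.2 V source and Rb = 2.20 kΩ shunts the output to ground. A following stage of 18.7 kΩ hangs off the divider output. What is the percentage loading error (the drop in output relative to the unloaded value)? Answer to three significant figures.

10.5 %

Unloaded V = 14.2 × 2.20/682.2 = 0.045793 V.
Loaded: Rb‖R_L = 1.968 kΩ, giving V = 14.2 × 1.968/682.0 = 0.040987 V.
Drop = (0.045793 − 0.040987) / 0.045793 = 10.5 %.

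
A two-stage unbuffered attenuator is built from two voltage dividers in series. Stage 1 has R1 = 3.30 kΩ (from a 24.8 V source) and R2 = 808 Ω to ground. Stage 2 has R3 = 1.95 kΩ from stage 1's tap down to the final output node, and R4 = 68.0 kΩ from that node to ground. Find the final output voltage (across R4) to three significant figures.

V_out ≈ 4.70 V

Stage 2 presents R3+R4 = 69950 Ω as a load on stage 1's tap.
Stage 1's lower leg becomes R2‖(R3+R4) = 798.8 Ω, so V_mid = 24.8 × 798.8/4099 = 4.833 V.
Stage 2 is itself unloaded: V_out = V_mid × R4/(R3+R4) = 4.833 × 68000/69950 = 4.70 V.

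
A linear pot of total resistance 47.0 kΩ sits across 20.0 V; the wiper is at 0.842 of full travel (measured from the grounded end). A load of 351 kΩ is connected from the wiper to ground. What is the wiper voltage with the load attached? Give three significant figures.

The wiper splits the pot into (1−α)R = 7.426 kΩ above and αR = 39.57 kΩ below.
Lower section ‖ load = 35.56 kΩ.
V_wiper = 20.0 × 35.56/(7.426 + 35.56) = 16.5 V.

V ≈ 16.5 V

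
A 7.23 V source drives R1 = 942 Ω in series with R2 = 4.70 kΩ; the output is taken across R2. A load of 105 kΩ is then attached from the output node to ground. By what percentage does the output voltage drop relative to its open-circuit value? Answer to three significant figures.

The divider's output (Thévenin) resistance is R1‖R2 = 784.7 Ω.
Fractional drop under load = R_th/(R_th + R_L) = 784.7 / (784.7 + 105000) = 0.007418.
So the output falls by 0.742 %.

0.742 %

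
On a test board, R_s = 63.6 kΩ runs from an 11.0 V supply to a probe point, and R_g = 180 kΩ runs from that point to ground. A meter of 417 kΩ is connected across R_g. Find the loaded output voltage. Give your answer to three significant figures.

V_out ≈ 7.30 V

The load sits in parallel with R_g: R_g‖R_L = (180 × 417) / (180 + 417) = 125.7 kΩ.
V_out = 11.0 × 125.7 / (63.6 + 125.7) = 11.0 × 125.7/189.3 = 7.30 V.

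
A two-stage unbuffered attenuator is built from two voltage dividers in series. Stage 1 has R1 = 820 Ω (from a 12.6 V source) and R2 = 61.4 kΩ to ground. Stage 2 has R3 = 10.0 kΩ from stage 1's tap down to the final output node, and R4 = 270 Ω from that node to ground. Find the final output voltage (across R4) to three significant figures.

V_out ≈ 0.303 V

Stage 2 presents R3+R4 = 10270 Ω as a load on stage 1's tap.
Stage 1's lower leg becomes R2‖(R3+R4) = 8798 Ω, so V_mid = 12.6 × 8798/9618 = 11.53 V.
Stage 2 is itself unloaded: V_out = V_mid × R4/(R3+R4) = 11.53 × 270/10270 = 0.303 V.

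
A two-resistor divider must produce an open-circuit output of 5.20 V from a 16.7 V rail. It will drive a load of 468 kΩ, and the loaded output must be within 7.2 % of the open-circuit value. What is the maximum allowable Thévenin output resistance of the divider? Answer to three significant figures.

Loading drop = R_th/(R_th + R_L) ≤ 0.0720, so R_th ≤ R_L · ε/(1−ε) = 468 kΩ × 0.0720/0.9280 = 36.3 kΩ.
(Any R1, R2 with R2/(R1+R2) = 0.311 and R1‖R2 ≤ 36.3 kΩ will meet the spec.)

R_th ≤ 36.3 kΩ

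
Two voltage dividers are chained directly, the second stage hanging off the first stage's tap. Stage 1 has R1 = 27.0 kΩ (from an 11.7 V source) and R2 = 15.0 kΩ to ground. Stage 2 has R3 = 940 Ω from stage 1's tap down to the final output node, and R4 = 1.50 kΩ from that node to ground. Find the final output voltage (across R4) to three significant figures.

Stage 2 presents R3+R4 = 2440 Ω as a load on stage 1's tap.
Stage 1's lower leg becomes R2‖(R3+R4) = 2099 Ω, so V_mid = 11.7 × 2099/29100 = 0.8438 V.
Stage 2 is itself unloaded: V_out = V_mid × R4/(R3+R4) = 0.8438 × 1500/2440 = 0.519 V.

V_out ≈ 0.519 V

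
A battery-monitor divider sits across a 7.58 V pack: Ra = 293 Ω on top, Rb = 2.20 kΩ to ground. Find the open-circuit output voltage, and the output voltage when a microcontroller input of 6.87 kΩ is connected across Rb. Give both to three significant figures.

Open-circuit: V = 7.58 × 2200/(293 + 2200) = 6.69 V.
With the load, Rb becomes Rb‖R_L = 1666 Ω, so V = 7.58 × 1666/1959 = 6.45 V.

Unloaded: 6.69 V; loaded: 6.45 V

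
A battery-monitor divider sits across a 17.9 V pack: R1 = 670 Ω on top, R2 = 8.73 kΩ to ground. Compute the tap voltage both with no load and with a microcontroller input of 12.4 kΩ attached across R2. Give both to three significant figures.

Open-circuit: V = 17.9 × 8730/(670 + 8730) = 16.6 V.
With the load, R2 becomes R2‖R_L = 5123 Ω, so V = 17.9 × 5123/5793 = 15.8 V.

Unloaded: 16.6 V; loaded: 15.8 V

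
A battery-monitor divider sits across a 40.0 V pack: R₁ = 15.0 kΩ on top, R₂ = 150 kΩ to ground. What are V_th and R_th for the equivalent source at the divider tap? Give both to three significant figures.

V_th is the open-circuit tap voltage: 40.0 × 150/(15.0 + 150) = 36.4 V.
With the supply zeroed, R₁ and R₂ appear in parallel from the tap: R_th = R₁‖R₂ = (15.0 × 150)/165.0 = 13.6 kΩ.

V_th = 36.4 V, R_th = 13.6 kΩ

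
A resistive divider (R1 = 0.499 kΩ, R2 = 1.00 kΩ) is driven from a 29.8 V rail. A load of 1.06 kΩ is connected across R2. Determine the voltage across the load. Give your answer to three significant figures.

V_out ≈ 15.1 V

The load sits in parallel with R2: R2‖R_L = (1000 × 1060) / (1000 + 1060) = 514.6 Ω.
V_out = 29.8 × 514.6 / (499 + 514.6) = 29.8 × 514.6/1014 = 15.1 V.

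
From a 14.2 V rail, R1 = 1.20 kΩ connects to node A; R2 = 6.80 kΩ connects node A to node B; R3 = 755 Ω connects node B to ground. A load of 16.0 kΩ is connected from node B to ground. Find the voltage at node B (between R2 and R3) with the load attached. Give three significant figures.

At node B, R3 is in parallel with the load: R3‖R_L = 721.0 Ω.
Below node A the resistance is R2 + (R3‖R_L) = 7521 Ω, so V_A = 14.2 × 7521/8721 = 12.25 V.
Then V_B = V_A × (R3‖R_L)/(R2 + R3‖R_L) = 12.25 × 721.0/7521 = 1.17 V.

V ≈ 1.17 V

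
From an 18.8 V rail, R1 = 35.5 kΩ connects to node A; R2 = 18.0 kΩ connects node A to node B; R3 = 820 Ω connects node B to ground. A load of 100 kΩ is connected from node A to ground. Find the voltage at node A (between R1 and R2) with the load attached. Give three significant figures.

Below node A the series string R2+R3 = 18820 Ω sits in parallel with the 100000 Ω load: 15840 Ω.
V_A = 18.8 × 15840/(35500 + 15840) = 5.80 V.

V ≈ 5.80 V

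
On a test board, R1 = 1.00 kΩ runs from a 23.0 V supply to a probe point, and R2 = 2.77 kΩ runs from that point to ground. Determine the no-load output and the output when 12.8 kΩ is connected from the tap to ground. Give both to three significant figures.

Unloaded: 16.9 V; loaded: 16.0 V

Open-circuit: V = 23.0 × 2.77/(1.00 + 2.77) = 16.9 V.
With the load, R2 becomes R2‖R_L = 2.277 kΩ, so V = 23.0 × 2.277/3.277 = 16.0 V.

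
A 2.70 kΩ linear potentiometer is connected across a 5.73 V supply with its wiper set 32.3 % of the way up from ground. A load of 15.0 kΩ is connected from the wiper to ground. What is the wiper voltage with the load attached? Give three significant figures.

V ≈ 1.78 V

The wiper splits the pot into (1−α)R = 1828 Ω above and αR = 872.1 Ω below.
Lower section ‖ load = 824.2 Ω.
V_wiper = 5.73 × 824.2/(1828 + 824.2) = 1.78 V.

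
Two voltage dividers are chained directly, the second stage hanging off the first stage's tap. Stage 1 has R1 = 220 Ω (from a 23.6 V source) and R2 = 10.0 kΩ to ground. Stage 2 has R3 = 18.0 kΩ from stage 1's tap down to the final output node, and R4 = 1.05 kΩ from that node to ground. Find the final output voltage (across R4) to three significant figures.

V_out ≈ 1.26 V

Stage 2 presents R3+R4 = 19050 Ω as a load on stage 1's tap.
Stage 1's lower leg becomes R2‖(R3+R4) = 6558 Ω, so V_mid = 23.6 × 6558/6778 = 22.83 V.
Stage 2 is itself unloaded: V_out = V_mid × R4/(R3+R4) = 22.83 × 1050/19050 = 1.26 V.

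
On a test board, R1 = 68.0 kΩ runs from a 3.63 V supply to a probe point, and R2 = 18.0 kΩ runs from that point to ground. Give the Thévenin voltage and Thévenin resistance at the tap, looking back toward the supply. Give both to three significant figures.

V_th = 0.760 V, R_th = 14.2 kΩ

V_th is the open-circuit tap voltage: 3.63 × 18.0/(68.0 + 18.0) = 0.760 V.
With the supply zeroed, R1 and R2 appear in parallel from the tap: R_th = R1‖R2 = (68.0 × 18.0)/86.00 = 14.2 kΩ.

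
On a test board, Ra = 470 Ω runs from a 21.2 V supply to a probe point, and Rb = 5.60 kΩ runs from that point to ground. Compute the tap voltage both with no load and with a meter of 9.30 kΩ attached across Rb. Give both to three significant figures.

Unloaded: 19.6 V; loaded: 18.7 V

Open-circuit: V = 21.2 × 5600/(470 + 5600) = 19.6 V.
With the load, Rb becomes Rb‖R_L = 3495 Ω, so V = 21.2 × 3495/3965 = 18.7 V.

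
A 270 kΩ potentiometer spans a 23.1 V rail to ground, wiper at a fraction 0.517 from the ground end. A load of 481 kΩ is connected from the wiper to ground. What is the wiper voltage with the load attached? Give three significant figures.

The wiper splits the pot into (1−α)R = 130.4 kΩ above and αR = 139.6 kΩ below.
Lower section ‖ load = 108.2 kΩ.
V_wiper = 23.1 × 108.2/(130.4 + 108.2) = 10.5 V.

V ≈ 10.5 V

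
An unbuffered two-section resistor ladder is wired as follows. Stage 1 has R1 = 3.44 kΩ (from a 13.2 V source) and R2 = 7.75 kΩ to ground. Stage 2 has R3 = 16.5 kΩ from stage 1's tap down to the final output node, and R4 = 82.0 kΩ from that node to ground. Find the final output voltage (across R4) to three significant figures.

Stage 2 presents R3+R4 = 98.50 kΩ as a load on stage 1's tap.
Stage 1's lower leg becomes R2‖(R3+R4) = 7.185 kΩ, so V_mid = 13.2 × 7.185/10.62 = 8.926 V.
Stage 2 is itself unloaded: V_out = V_mid × R4/(R3+R4) = 8.926 × 82.0/98.50 = 7.43 V.

V_out ≈ 7.43 V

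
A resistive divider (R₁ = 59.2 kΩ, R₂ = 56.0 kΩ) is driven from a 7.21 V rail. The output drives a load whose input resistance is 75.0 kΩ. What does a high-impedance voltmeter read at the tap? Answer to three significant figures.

The load sits in parallel with R₂: R₂‖R_L = (56.0 × 75.0) / (56.0 + 75.0) = 32.06 kΩ.
V_out = 7.21 × 32.06 / (59.2 + 32.06) = 7.21 × 32.06/91.26 = 2.53 V.

V_out ≈ 2.53 V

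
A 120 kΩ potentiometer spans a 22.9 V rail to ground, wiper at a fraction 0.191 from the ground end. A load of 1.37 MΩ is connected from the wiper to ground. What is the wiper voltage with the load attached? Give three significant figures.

The wiper splits the pot into (1−α)R = 97.08 kΩ above and αR = 22.92 kΩ below.
Lower section ‖ load = 22.54 kΩ.
V_wiper = 22.9 × 22.54/(97.08 + 22.54) = 4.32 V.

V ≈ 4.32 V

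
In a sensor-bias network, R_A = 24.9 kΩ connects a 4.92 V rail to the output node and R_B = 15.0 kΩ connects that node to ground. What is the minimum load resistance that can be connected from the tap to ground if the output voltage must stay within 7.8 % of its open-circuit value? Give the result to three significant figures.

R_L(min) ≈ 111 kΩ

Output resistance R_th = R_A‖R_B = (24.9 × 15.0)/39.90 = 9.361 kΩ.
The fractional drop is R_th/(R_th + R_L); requiring this ≤ 0.0780 gives R_L ≥ R_th(1/0.0780 − 1) = 9.361 × 11.82 = 111 kΩ.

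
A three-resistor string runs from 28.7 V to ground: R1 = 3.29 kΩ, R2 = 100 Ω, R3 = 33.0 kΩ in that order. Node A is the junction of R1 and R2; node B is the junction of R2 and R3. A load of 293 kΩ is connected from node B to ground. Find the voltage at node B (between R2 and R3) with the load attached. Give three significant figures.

At node B, R3 is in parallel with the load: R3‖R_L = 29660 Ω.
Below node A the resistance is R2 + (R3‖R_L) = 29760 Ω, so V_A = 28.7 × 29760/33050 = 25.84 V.
Then V_B = V_A × (R3‖R_L)/(R2 + R3‖R_L) = 25.84 × 29660/29760 = 25.8 V.

V ≈ 25.8 V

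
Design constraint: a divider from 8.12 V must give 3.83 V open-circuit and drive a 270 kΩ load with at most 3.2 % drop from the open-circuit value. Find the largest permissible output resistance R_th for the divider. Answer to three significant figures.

Loading drop = R_th/(R_th + R_L) ≤ 0.0320, so R_th ≤ R_L · ε/(1−ε) = 270 kΩ × 0.0320/0.9680 = 8.93 kΩ.
(Any R1, R2 with R2/(R1+R2) = 0.472 and R1‖R2 ≤ 8.93 kΩ will meet the spec.)

R_th ≤ 8.93 kΩ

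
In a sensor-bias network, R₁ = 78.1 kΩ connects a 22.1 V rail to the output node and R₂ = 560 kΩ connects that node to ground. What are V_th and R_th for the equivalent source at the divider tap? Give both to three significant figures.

V_th = 19.4 V, R_th = 68.5 kΩ

V_th is the open-circuit tap voltage: 22.1 × 560/(78.1 + 560) = 19.4 V.
With the supply zeroed, R₁ and R₂ appear in parallel from the tap: R_th = R₁‖R₂ = (78.1 × 560)/638.1 = 68.5 kΩ.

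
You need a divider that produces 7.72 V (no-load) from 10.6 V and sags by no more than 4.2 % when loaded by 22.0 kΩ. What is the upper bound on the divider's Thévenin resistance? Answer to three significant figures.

R_th ≤ 965 Ω

Loading drop = R_th/(R_th + R_L) ≤ 0.0420, so R_th ≤ R_L · ε/(1−ε) = 22.0 kΩ × 0.0420/0.9580 = 965 Ω.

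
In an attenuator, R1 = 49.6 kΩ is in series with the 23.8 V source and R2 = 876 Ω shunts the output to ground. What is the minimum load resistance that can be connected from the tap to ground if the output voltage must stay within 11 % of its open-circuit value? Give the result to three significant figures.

Output resistance R_th = R1‖R2 = (49600 × 876)/50480 = 860.8 Ω.
The fractional drop is R_th/(R_th + R_L); requiring this ≤ 0.110 gives R_L ≥ R_th(1/0.110 − 1) = 860.8 × 8.091 = 6.96 kΩ.

R_L(min) ≈ 6.96 kΩ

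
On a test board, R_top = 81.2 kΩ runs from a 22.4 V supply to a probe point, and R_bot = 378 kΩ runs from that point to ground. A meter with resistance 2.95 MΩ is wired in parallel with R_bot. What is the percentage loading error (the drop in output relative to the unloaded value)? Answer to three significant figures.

The divider's output (Thévenin) resistance is R_top‖R_bot = 66.84 kΩ.
Fractional drop under load = R_th/(R_th + R_L) = 66.84 / (66.84 + 2950) = 0.02216.
So the output falls by 2.22 %.

2.22 %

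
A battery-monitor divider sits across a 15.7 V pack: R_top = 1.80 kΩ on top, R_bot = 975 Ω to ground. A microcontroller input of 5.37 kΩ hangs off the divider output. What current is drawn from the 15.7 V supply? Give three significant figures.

R_bot‖R_L = 825.2 Ω, so the source sees R_top + R_bot‖R_L = 2625 Ω.
I = 15.7 V / 2625 Ω = 5.98 mA.

I ≈ 5.98 mA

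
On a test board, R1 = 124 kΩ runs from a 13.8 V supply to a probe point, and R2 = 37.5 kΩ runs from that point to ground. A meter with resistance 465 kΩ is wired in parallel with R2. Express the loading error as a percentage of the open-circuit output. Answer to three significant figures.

5.83 %

The divider's output (Thévenin) resistance is R1‖R2 = 28.79 kΩ.
Fractional drop under load = R_th/(R_th + R_L) = 28.79 / (28.79 + 465) = 0.05831.
So the output falls by 5.83 %.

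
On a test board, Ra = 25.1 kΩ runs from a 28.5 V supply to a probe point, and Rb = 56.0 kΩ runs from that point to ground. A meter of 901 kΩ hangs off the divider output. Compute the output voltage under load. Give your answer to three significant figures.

The load sits in parallel with Rb: Rb‖R_L = (56.0 × 901) / (56.0 + 901) = 52.72 kΩ.
V_out = 28.5 × 52.72 / (25.1 + 52.72) = 28.5 × 52.72/77.82 = 19.3 V.

V_out ≈ 19.3 V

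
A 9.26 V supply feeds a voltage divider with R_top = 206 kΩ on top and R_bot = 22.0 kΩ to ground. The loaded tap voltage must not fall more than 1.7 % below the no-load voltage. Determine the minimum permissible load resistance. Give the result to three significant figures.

Output resistance R_th = R_top‖R_bot = (206 × 22.0)/228.0 = 19.88 kΩ.
The fractional drop is R_th/(R_th + R_L); requiring this ≤ 0.0170 gives R_L ≥ R_th(1/0.0170 − 1) = 19.88 × 57.82 = 1.15 MΩ.

R_L(min) ≈ 1.15 MΩ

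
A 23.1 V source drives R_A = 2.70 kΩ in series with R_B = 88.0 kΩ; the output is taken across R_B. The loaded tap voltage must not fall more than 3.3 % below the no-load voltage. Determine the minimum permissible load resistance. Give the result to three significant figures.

Output resistance R_th = R_A‖R_B = (2.70 × 88.0)/90.70 = 2.620 kΩ.
The fractional drop is R_th/(R_th + R_L); requiring this ≤ 0.0330 gives R_L ≥ R_th(1/0.0330 − 1) = 2.620 × 29.30 = 76.8 kΩ.

R_L(min) ≈ 76.8 kΩ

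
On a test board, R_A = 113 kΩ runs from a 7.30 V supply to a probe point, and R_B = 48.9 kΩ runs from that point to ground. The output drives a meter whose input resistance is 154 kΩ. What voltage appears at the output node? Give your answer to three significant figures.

The load sits in parallel with R_B: R_B‖R_L = (48.9 × 154) / (48.9 + 154) = 37.11 kΩ.
V_out = 7.30 × 37.11 / (113 + 37.11) = 7.30 × 37.11/150.1 = 1.80 V.

V_out ≈ 1.80 V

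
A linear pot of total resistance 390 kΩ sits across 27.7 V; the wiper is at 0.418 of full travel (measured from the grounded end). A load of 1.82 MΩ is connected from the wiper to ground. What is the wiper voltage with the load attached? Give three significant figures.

V ≈ 11.0 V

The wiper splits the pot into (1−α)R = 227.0 kΩ above and αR = 163.0 kΩ below.
Lower section ‖ load = 149.6 kΩ.
V_wiper = 27.7 × 149.6/(227.0 + 149.6) = 11.0 V.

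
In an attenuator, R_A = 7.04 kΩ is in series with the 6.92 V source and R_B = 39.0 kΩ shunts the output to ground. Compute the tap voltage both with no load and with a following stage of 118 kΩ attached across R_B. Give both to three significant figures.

Open-circuit: V = 6.92 × 39.0/(7.04 + 39.0) = 5.86 V.
With the load, R_B becomes R_B‖R_L = 29.31 kΩ, so V = 6.92 × 29.31/36.35 = 5.58 V.

Unloaded: 5.86 V; loaded: 5.58 V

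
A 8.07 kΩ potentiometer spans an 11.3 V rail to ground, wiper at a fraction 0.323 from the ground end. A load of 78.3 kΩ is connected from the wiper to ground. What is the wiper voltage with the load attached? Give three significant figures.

V ≈ 3.57 V

The wiper splits the pot into (1−α)R = 5.463 kΩ above and αR = 2.607 kΩ below.
Lower section ‖ load = 2.523 kΩ.
V_wiper = 11.3 × 2.523/(5.463 + 2.523) = 3.57 V.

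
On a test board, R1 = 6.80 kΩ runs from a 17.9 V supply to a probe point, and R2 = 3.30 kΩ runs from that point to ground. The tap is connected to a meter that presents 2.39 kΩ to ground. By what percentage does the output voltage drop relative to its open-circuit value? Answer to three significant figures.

48.2 %

Unloaded V = 17.9 × 3.30/10.10 = 5.849 V.
Loaded: R2‖R_L = 1.386 kΩ, giving V = 17.9 × 1.386/8.186 = 3.031 V.
Drop = (5.849 − 3.031) / 5.849 = 48.2 %.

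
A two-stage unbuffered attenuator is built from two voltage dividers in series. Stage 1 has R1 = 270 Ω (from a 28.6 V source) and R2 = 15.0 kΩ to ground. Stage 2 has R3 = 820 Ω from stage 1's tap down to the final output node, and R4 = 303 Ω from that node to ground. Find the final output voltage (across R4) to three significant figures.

Stage 2 presents R3+R4 = 1123 Ω as a load on stage 1's tap.
Stage 1's lower leg becomes R2‖(R3+R4) = 1045 Ω, so V_mid = 28.6 × 1045/1315 = 22.73 V.
Stage 2 is itself unloaded: V_out = V_mid × R4/(R3+R4) = 22.73 × 303/1123 = 6.13 V.

V_out ≈ 6.13 V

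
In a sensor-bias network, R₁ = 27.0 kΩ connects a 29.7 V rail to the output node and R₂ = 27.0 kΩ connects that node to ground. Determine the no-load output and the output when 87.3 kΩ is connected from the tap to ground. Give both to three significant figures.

Open-circuit: V = 29.7 × 27.0/(27.0 + 27.0) = 14.8 V.
With the load, R₂ becomes R₂‖R_L = 20.62 kΩ, so V = 29.7 × 20.62/47.62 = 12.9 V.

Unloaded: 14.8 V; loaded: 12.9 V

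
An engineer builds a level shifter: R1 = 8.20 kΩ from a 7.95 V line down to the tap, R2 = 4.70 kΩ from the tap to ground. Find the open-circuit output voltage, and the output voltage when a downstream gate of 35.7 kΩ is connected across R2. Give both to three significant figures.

Unloaded: 2.90 V; loaded: 2.67 V

Open-circuit: V = 7.95 × 4.70/(8.20 + 4.70) = 2.90 V.
With the load, R2 becomes R2‖R_L = 4.153 kΩ, so V = 7.95 × 4.153/12.35 = 2.67 V.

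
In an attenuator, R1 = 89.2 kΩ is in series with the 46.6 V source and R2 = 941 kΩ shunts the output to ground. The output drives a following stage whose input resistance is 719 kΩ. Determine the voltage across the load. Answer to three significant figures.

The load sits in parallel with R2: R2‖R_L = (941 × 719) / (941 + 719) = 407.6 kΩ.
V_out = 46.6 × 407.6 / (89.2 + 407.6) = 46.6 × 407.6/496.8 = 38.2 V.
(Unloaded it would have been 42.6 V.)

V_out ≈ 38.2 V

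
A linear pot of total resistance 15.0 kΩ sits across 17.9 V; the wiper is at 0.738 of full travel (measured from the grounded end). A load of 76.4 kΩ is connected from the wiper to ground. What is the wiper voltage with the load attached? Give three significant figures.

V ≈ 12.7 V

The wiper splits the pot into (1−α)R = 3.930 kΩ above and αR = 11.07 kΩ below.
Lower section ‖ load = 9.669 kΩ.
V_wiper = 17.9 × 9.669/(3.930 + 9.669) = 12.7 V.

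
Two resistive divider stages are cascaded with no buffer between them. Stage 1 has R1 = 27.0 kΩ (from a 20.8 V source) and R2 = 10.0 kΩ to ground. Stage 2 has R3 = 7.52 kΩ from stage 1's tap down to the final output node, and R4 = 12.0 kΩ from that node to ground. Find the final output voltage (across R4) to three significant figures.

Stage 2 presents R3+R4 = 19.52 kΩ as a load on stage 1's tap.
Stage 1's lower leg becomes R2‖(R3+R4) = 6.612 kΩ, so V_mid = 20.8 × 6.612/33.61 = 4.092 V.
Stage 2 is itself unloaded: V_out = V_mid × R4/(R3+R4) = 4.092 × 12.0/19.52 = 2.52 V.

V_out ≈ 2.52 V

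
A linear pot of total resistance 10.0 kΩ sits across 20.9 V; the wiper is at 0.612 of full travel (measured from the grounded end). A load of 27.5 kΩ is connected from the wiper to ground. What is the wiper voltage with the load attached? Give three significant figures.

V ≈ 11.8 V

The wiper splits the pot into (1−α)R = 3.880 kΩ above and αR = 6.120 kΩ below.
Lower section ‖ load = 5.006 kΩ.
V_wiper = 20.9 × 5.006/(3.880 + 5.006) = 11.8 V.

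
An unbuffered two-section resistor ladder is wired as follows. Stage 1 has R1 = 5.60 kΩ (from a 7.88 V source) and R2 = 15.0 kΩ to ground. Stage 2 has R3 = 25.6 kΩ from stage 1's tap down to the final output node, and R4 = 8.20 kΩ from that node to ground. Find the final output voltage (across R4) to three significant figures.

V_out ≈ 1.24 V

Stage 2 presents R3+R4 = 33.80 kΩ as a load on stage 1's tap.
Stage 1's lower leg becomes R2‖(R3+R4) = 10.39 kΩ, so V_mid = 7.88 × 10.39/15.99 = 5.120 V.
Stage 2 is itself unloaded: V_out = V_mid × R4/(R3+R4) = 5.120 × 8.20/33.80 = 1.24 V.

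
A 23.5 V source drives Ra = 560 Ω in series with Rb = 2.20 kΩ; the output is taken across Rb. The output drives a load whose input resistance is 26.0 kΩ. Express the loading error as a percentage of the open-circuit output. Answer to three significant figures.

1.69 %

The divider's output (Thévenin) resistance is Ra‖Rb = 446.4 Ω.
Fractional drop under load = R_th/(R_th + R_L) = 446.4 / (446.4 + 26000) = 0.01688.
So the output falls by 1.69 %.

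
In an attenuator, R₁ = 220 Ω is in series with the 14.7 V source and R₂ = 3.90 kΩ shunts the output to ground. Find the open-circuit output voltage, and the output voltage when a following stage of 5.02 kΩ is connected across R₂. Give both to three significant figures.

Unloaded: 13.9 V; loaded: 13.4 V

Open-circuit: V = 14.7 × 3900/(220 + 3900) = 13.9 V.
With the load, R₂ becomes R₂‖R_L = 2195 Ω, so V = 14.7 × 2195/2415 = 13.4 V.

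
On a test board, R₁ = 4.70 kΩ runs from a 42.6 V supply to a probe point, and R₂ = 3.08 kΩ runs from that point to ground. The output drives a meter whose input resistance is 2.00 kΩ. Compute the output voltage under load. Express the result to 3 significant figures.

The load sits in parallel with R₂: R₂‖R_L = (3.08 × 2.00) / (3.08 + 2.00) = 1.213 kΩ.
V_out = 42.6 × 1.213 / (4.70 + 1.213) = 42.6 × 1.213/5.913 = 8.74 V.
(Unloaded it would have been 16.9 V.)

V_out ≈ 8.74 V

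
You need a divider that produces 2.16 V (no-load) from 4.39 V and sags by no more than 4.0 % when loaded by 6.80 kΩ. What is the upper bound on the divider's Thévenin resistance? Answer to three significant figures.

Loading drop = R_th/(R_th + R_L) ≤ 0.0400, so R_th ≤ R_L · ε/(1−ε) = 6.80 kΩ × 0.0400/0.9600 = 283 Ω.

R_th ≤ 283 Ω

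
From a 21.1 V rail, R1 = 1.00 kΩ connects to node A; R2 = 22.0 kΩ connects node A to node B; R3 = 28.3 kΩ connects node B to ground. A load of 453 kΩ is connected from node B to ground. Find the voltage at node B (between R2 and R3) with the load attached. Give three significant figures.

At node B, R3 is in parallel with the load: R3‖R_L = 26.64 kΩ.
Below node A the resistance is R2 + (R3‖R_L) = 48.64 kΩ, so V_A = 21.1 × 48.64/49.64 = 20.67 V.
Then V_B = V_A × (R3‖R_L)/(R2 + R3‖R_L) = 20.67 × 26.64/48.64 = 11.3 V.

V ≈ 11.3 V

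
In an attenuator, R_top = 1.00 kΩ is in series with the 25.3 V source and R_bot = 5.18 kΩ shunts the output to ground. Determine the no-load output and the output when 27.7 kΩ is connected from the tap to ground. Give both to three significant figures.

Open-circuit: V = 25.3 × 5.18/(1.00 + 5.18) = 21.2 V.
With the load, R_bot becomes R_bot‖R_L = 4.364 kΩ, so V = 25.3 × 4.364/5.364 = 20.6 V.

Unloaded: 21.2 V; loaded: 20.6 V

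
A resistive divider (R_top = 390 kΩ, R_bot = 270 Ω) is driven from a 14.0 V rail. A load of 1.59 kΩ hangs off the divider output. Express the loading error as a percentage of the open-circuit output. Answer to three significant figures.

14.5 %

Unloaded V = 14.0 × 270/390300 = 0.0096856 V.
Loaded: R_bot‖R_L = 230.8 Ω, giving V = 14.0 × 230.8/390200 = 0.0082805 V.
Drop = (0.0096856 − 0.0082805) / 0.0096856 = 14.5 %.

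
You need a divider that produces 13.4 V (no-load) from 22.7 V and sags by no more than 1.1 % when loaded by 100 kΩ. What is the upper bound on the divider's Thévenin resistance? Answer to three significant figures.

Loading drop = R_th/(R_th + R_L) ≤ 0.0110, so R_th ≤ R_L · ε/(1−ε) = 100 kΩ × 0.0110/0.9890 = 1.11 kΩ.
(Any R1, R2 with R2/(R1+R2) = 0.590 and R1‖R2 ≤ 1.11 kΩ will meet the spec.)

R_th ≤ 1.11 kΩ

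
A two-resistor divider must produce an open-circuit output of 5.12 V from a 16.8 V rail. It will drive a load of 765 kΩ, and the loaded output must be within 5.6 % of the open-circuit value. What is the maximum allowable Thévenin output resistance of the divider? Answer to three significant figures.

Loading drop = R_th/(R_th + R_L) ≤ 0.0560, so R_th ≤ R_L · ε/(1−ε) = 765 kΩ × 0.0560/0.9440 = 45.4 kΩ.
(Any R1, R2 with R2/(R1+R2) = 0.305 and R1‖R2 ≤ 45.4 kΩ will meet the spec.)

R_th ≤ 45.4 kΩ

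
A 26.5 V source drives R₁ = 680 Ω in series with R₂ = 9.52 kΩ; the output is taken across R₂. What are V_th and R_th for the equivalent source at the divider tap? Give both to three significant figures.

V_th is the open-circuit tap voltage: 26.5 × 9520/(680 + 9520) = 24.7 V.
With the supply zeroed, R₁ and R₂ appear in parallel from the tap: R_th = R₁‖R₂ = (680 × 9520)/10200 = 635 Ω.

V_th = 24.7 V, R_th = 635 Ω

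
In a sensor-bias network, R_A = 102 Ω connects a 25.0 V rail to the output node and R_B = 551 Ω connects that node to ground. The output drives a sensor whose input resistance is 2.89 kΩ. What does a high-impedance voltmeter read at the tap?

V_out ≈ 20.5 V

The load sits in parallel with R_B: R_B‖R_L = (551 × 2890) / (551 + 2890) = 462.8 Ω.
V_out = 25.0 × 462.8 / (102 + 462.8) = 25.0 × 462.8/564.8 = 20.5 V.
(Unloaded it would have been 21.1 V.)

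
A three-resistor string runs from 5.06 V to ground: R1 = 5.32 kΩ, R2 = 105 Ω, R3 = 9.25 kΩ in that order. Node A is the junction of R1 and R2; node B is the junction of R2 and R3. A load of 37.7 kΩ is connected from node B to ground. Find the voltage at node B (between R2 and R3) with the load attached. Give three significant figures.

V ≈ 2.92 V

At node B, R3 is in parallel with the load: R3‖R_L = 7428 Ω.
Below node A the resistance is R2 + (R3‖R_L) = 7533 Ω, so V_A = 5.06 × 7533/12850 = 2.966 V.
Then V_B = V_A × (R3‖R_L)/(R2 + R3‖R_L) = 2.966 × 7428/7533 = 2.92 V.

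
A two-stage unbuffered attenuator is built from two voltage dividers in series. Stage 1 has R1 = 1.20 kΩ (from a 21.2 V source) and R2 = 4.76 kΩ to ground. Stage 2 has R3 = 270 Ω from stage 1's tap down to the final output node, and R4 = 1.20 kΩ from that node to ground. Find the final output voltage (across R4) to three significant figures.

Stage 2 presents R3+R4 = 1470 Ω as a load on stage 1's tap.
Stage 1's lower leg becomes R2‖(R3+R4) = 1123 Ω, so V_mid = 21.2 × 1123/2323 = 10.25 V.
Stage 2 is itself unloaded: V_out = V_mid × R4/(R3+R4) = 10.25 × 1200/1470 = 8.37 V.

V_out ≈ 8.37 V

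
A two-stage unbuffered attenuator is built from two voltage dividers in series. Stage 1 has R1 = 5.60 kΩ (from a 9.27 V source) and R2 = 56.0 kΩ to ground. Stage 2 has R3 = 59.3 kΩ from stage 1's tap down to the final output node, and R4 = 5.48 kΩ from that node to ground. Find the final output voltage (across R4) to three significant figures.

Stage 2 presents R3+R4 = 64.78 kΩ as a load on stage 1's tap.
Stage 1's lower leg becomes R2‖(R3+R4) = 30.04 kΩ, so V_mid = 9.27 × 30.04/35.64 = 7.813 V.
Stage 2 is itself unloaded: V_out = V_mid × R4/(R3+R4) = 7.813 × 5.48/64.78 = 0.661 V.

V_out ≈ 0.661 V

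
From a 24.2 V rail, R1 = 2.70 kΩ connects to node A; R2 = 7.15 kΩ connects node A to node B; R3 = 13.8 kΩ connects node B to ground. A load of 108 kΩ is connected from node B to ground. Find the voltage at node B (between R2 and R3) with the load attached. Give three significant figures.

V ≈ 13.4 V

At node B, R3 is in parallel with the load: R3‖R_L = 12.24 kΩ.
Below node A the resistance is R2 + (R3‖R_L) = 19.39 kΩ, so V_A = 24.2 × 19.39/22.09 = 21.24 V.
Then V_B = V_A × (R3‖R_L)/(R2 + R3‖R_L) = 21.24 × 12.24/19.39 = 13.4 V.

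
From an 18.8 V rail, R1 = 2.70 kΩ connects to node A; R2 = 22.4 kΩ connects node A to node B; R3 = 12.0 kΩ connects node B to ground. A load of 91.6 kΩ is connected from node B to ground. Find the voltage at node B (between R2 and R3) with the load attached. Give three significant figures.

V ≈ 5.59 V

At node B, R3 is in parallel with the load: R3‖R_L = 10.61 kΩ.
Below node A the resistance is R2 + (R3‖R_L) = 33.01 kΩ, so V_A = 18.8 × 33.01/35.71 = 17.38 V.
Then V_B = V_A × (R3‖R_L)/(R2 + R3‖R_L) = 17.38 × 10.61/33.01 = 5.59 V.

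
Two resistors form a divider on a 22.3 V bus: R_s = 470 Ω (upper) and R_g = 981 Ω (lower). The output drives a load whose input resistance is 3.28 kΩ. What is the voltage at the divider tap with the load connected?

V_out ≈ 13.7 V

The load sits in parallel with R_g: R_g‖R_L = (981 × 3280) / (981 + 3280) = 755.1 Ω.
V_out = 22.3 × 755.1 / (470 + 755.1) = 22.3 × 755.1/1225 = 13.7 V.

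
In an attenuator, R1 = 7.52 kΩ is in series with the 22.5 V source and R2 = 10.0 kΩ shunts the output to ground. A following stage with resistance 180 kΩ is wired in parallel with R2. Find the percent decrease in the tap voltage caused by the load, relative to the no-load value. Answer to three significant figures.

The divider's output (Thévenin) resistance is R1‖R2 = 4.292 kΩ.
Fractional drop under load = R_th/(R_th + R_L) = 4.292 / (4.292 + 180) = 0.02329.
So the output falls by 2.33 %.

2.33 %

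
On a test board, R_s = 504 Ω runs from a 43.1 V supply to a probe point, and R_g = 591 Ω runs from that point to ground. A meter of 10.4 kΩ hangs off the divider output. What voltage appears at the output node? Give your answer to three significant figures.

V_out ≈ 22.7 V

The load sits in parallel with R_g: R_g‖R_L = (591 × 10400) / (591 + 10400) = 559.2 Ω.
V_out = 43.1 × 559.2 / (504 + 559.2) = 43.1 × 559.2/1063 = 22.7 V.
(Unloaded it would have been 23.3 V.)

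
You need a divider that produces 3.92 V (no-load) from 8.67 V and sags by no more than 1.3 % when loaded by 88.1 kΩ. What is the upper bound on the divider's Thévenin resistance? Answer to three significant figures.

R_th ≤ 1.16 kΩ

Loading drop = R_th/(R_th + R_L) ≤ 0.0130, so R_th ≤ R_L · ε/(1−ε) = 88.1 kΩ × 0.0130/0.9870 = 1.16 kΩ.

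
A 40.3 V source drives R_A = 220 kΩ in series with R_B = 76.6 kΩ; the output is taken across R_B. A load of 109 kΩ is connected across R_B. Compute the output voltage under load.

V_out ≈ 6.84 V

The load sits in parallel with R_B: R_B‖R_L = (76.6 × 109) / (76.6 + 109) = 44.99 kΩ.
V_out = 40.3 × 44.99 / (220 + 44.99) = 40.3 × 44.99/265.0 = 6.84 V.
(Unloaded it would have been 10.4 V.)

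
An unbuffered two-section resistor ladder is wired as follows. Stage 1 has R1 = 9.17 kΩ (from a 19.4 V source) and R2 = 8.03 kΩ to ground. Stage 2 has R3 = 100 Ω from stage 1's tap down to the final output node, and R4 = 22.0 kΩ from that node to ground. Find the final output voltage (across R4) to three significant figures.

Stage 2 presents R3+R4 = 22100 Ω as a load on stage 1's tap.
Stage 1's lower leg becomes R2‖(R3+R4) = 5890 Ω, so V_mid = 19.4 × 5890/15060 = 7.587 V.
Stage 2 is itself unloaded: V_out = V_mid × R4/(R3+R4) = 7.587 × 22000/22100 = 7.55 V.

V_out ≈ 7.55 V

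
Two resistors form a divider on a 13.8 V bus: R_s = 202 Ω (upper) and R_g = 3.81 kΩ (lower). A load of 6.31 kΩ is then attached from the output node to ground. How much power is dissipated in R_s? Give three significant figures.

P ≈ 5.79 mW

Total resistance from the source is R_s + (R_g‖R_L) = 2578 Ω, so I = 13.8/2578 Ω = 5.354 mA.
P = I²·R_s = (5.354 mA)² × 202 Ω = 5.79 mW.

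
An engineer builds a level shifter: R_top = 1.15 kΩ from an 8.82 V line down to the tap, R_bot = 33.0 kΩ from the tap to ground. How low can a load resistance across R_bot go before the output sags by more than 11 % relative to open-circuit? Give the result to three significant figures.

Output resistance R_th = R_top‖R_bot = (1.15 × 33.0)/34.15 = 1.111 kΩ.
The fractional drop is R_th/(R_th + R_L); requiring this ≤ 0.110 gives R_L ≥ R_th(1/0.110 − 1) = 1.111 × 8.091 = 8.99 kΩ.

R_L(min) ≈ 8.99 kΩ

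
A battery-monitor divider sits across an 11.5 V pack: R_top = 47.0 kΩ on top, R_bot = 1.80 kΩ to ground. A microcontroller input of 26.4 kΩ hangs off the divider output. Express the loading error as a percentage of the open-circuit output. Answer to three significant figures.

6.16 %

The divider's output (Thévenin) resistance is R_top‖R_bot = 1.734 kΩ.
Fractional drop under load = R_th/(R_th + R_L) = 1.734 / (1.734 + 26.4) = 0.06162.
So the output falls by 6.16 %.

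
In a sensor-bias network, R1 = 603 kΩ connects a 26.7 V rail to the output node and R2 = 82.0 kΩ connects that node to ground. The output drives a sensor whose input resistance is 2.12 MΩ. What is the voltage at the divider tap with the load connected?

The load sits in parallel with R2: R2‖R_L = (82.0 × 2120) / (82.0 + 2120) = 78.95 kΩ.
V_out = 26.7 × 78.95 / (603 + 78.95) = 26.7 × 78.95/681.9 = 3.09 V.

V_out ≈ 3.09 V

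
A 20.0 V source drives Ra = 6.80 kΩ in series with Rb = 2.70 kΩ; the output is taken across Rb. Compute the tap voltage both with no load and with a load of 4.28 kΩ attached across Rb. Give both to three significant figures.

Unloaded: 5.68 V; loaded: 3.92 V

Open-circuit: V = 20.0 × 2.70/(6.80 + 2.70) = 5.68 V.
With the load, Rb becomes Rb‖R_L = 1.656 kΩ, so V = 20.0 × 1.656/8.456 = 3.92 V.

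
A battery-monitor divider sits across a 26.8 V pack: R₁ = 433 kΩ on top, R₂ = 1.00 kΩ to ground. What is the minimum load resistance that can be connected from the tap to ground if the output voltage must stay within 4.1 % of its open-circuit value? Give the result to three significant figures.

R_L(min) ≈ 23.3 kΩ

Output resistance R_th = R₁‖R₂ = (433000 × 1000)/434000 = 997.7 Ω.
The fractional drop is R_th/(R_th + R_L); requiring this ≤ 0.0410 gives R_L ≥ R_th(1/0.0410 − 1) = 997.7 × 23.39 = 23.3 kΩ.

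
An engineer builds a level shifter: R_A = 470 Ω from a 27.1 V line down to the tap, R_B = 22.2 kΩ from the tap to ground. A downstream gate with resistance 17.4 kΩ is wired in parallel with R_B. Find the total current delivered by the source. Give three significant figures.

R_B‖R_L = 9755 Ω, so the source sees R_A + R_B‖R_L = 10220 Ω.
I = 27.1 V / 10220 Ω = 2.65 mA.

I ≈ 2.65 mA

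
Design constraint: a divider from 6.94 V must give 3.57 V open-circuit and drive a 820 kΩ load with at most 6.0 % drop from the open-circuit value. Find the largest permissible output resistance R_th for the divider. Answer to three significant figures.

R_th ≤ 52.3 kΩ

Loading drop = R_th/(R_th + R_L) ≤ 0.0600, so R_th ≤ R_L · ε/(1−ε) = 820 kΩ × 0.0600/0.9400 = 52.3 kΩ.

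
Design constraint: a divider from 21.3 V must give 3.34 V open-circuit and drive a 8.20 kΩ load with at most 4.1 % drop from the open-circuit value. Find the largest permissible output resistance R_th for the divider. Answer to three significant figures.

Loading drop = R_th/(R_th + R_L) ≤ 0.0410, so R_th ≤ R_L · ε/(1−ε) = 8.20 kΩ × 0.0410/0.9590 = 351 Ω.
(Any R1, R2 with R2/(R1+R2) = 0.157 and R1‖R2 ≤ 351 Ω will meet the spec.)

R_th ≤ 351 Ω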